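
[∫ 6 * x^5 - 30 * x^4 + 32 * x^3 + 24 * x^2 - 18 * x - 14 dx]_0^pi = -4*pi - (-pi^2 + 1 + 2*pi)^2 + 2 - (-pi^2 + 1 + 2*pi)^3 + 2*pi^2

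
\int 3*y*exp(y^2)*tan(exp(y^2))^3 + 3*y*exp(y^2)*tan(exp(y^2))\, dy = 3*tan(exp(y^2))^2/4 + C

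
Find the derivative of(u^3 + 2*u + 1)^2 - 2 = 6*u^5 + 16*u^3 + 6*u^2 + 8*u + 4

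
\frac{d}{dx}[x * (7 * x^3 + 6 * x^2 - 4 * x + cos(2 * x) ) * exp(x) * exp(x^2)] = (14*x^5 + 19*x^4 + 26*x^3 + 2*x^2*cos(2*x) + 14*x^2 - 2*x*sin(2*x) + x*cos(2*x) - 8*x + cos(2*x))*exp(x)*exp(x^2)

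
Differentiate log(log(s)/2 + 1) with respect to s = 1/(s*log(s) + 2*s)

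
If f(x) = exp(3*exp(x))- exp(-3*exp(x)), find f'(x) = (3*exp(x) + 3*exp(x + 6*exp(x)))*exp(-3*exp(x))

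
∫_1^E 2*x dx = -1 + exp(2)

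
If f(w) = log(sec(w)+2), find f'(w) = tan(w)*sec(w)/(sec(w) + 2)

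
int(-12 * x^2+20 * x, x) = -4*x^3 + 10*x^2 + C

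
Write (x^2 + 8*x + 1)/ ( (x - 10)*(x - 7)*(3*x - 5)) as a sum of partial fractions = 77/(200*(3*x - 5)) - 53/(24*(x - 7)) + 181/(75*(x - 10))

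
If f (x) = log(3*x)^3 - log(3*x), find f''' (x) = (6*log(x)^2 - 18*log(x) + 12*log(3)*log(x) - 18*log(3) + 4 + 6*log(3)^2)/x^3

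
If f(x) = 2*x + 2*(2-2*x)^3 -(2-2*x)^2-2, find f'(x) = -48*x^2 + 88*x - 38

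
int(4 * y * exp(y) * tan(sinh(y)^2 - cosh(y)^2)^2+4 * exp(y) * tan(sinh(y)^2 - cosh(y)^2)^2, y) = 4*y*exp(y)*tan(1)^2 + C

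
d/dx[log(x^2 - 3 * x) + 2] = (2*x - 3)/(x^2 - 3*x)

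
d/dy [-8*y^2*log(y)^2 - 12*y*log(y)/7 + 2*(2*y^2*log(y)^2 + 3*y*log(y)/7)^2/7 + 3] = 32*y^3*log(y)^4/7 + 32*y^3*log(y)^3/7 + 72*y^2*log(y)^3/49 + 72*y^2*log(y)^2/49 - 5452*y*log(y)^2/343 - 5452*y*log(y)/343 - 12*log(y)/7 - 12/7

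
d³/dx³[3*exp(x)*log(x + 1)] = (3*x^3*exp(x)*log(x + 1) + 9*x^2*exp(x)*log(x + 1) + 9*x^2*exp(x) + 9*x*exp(x)*log(x + 1) + 9*x*exp(x) + 3*exp(x)*log(x + 1) + 6*exp(x))/(x^3 + 3*x^2 + 3*x + 1)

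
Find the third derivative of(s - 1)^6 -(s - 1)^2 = 120*s^3 - 360*s^2 + 360*s - 120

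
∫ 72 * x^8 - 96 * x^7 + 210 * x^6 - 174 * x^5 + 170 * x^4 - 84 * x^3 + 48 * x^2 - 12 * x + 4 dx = 8*x^9 - 12*x^8 + 30*x^7 - 29*x^6 + 34*x^5 - 21*x^4 + 16*x^3 - 6*x^2 + 4*x + C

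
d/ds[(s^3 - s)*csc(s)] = (-s^3*cos(s)/sin(s) + 3*s^2 + s*cos(s)/sin(s) - 1)/sin(s)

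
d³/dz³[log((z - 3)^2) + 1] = 4/(z^3 - 9*z^2 + 27*z - 27)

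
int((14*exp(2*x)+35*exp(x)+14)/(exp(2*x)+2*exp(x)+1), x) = (2*(7*x + 16)*(exp(x) + 1) + 7*exp(x))/(exp(x) + 1) + C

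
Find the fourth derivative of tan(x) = 24*tan(x)^5 + 40*tan(x)^3 + 16*tan(x)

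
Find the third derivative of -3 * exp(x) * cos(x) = 6*sqrt(2)*exp(x)*sin(x + pi/4)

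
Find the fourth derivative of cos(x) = cos(x)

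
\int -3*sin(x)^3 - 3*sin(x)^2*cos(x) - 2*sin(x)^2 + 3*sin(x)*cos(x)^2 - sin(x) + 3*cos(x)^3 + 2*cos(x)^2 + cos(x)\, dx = sin(2*x) + 5*sqrt(2)*sin(x + pi/4)/2 - sqrt(2)*cos(3*x + pi/4)/2 + C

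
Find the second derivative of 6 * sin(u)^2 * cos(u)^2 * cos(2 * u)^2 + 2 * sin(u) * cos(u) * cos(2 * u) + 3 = 72*(1 - cos(2*u))^4 - 264*(1 - cos(2*u))^3 + 336*(1 - cos(2*u))^2 + 24*(cos(2*u) + 1)^4 - 72*(cos(2*u) + 1)^3 - 8*sin(4*u) + 288*cos(2*u) - 84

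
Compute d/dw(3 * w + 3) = 3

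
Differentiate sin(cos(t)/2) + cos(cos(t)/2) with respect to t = -sqrt(2)*sin(t)*cos(cos(t)/2 + pi/4)/2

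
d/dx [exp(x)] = exp(x)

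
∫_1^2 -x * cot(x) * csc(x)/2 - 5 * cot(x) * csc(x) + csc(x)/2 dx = -11*csc(1)/2 + 6*csc(2)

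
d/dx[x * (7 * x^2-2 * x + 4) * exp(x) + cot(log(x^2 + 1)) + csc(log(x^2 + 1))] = (7*x^5*exp(x) + 19*x^4*exp(x) + 7*x^3*exp(x) + 23*x^2*exp(x) - 2*x*cos(log(x^2 + 1))/sin(log(x^2 + 1))^2 - 2*x/sin(log(x^2 + 1))^2 + 4*exp(x))/(x^2 + 1)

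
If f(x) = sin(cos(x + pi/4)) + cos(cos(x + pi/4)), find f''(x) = -sin(x + pi/4)^2*sin(cos(x + pi/4)) - sin(x + pi/4)^2*cos(cos(x + pi/4)) + sin(cos(x + pi/4))*cos(x + pi/4) - cos(x + pi/4)*cos(cos(x + pi/4))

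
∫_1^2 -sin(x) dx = -cos(1) + cos(2)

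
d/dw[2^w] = 2^w*log(2)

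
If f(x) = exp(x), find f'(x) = exp(x)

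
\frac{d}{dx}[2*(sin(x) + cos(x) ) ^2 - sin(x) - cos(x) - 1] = 4*cos(2*x) - sqrt(2)*cos(x + pi/4)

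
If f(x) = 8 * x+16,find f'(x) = 8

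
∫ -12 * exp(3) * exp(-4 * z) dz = 3*exp(3 - 4*z) + C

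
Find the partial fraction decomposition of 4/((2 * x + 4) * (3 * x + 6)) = 2/(3*(x + 2)^2)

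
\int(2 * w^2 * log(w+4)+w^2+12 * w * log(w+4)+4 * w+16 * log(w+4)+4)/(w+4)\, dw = (w + 2)^2*log(w + 4) + C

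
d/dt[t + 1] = 1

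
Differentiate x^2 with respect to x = 2*x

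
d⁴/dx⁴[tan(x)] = 24*tan(x)^5 + 40*tan(x)^3 + 16*tan(x)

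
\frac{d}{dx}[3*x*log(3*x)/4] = 3*log(x)/4 + 3/4 + 3*log(3)/4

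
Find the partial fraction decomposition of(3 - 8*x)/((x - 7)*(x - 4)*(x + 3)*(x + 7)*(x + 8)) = 67/(900*(x + 8)) - 59/(616*(x + 7)) + 27/(1400*(x + 3)) + 29/(2772*(x - 4)) - 53/(6300*(x - 7))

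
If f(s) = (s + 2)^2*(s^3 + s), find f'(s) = 5*s^4 + 16*s^3 + 15*s^2 + 8*s + 4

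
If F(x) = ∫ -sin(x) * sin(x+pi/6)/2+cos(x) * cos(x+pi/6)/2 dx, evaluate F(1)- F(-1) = sqrt(3)*sin(2)/4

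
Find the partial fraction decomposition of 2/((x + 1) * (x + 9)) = -1/(4*(x + 9)) + 1/(4*(x + 1))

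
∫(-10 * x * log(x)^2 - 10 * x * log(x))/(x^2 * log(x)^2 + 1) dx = -5*log(x^2*log(x)^2 + 1) + C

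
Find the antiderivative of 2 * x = x^2 + C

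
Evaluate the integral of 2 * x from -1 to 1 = 0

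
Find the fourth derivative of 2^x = 2^x*log(2)^4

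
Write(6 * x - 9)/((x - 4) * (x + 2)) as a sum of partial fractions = 7/(2*(x + 2)) + 5/(2*(x - 4))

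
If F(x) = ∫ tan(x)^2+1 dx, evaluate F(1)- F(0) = tan(1)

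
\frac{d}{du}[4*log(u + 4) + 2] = 4/(u + 4)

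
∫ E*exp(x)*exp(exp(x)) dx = exp(exp(x) + 1) + C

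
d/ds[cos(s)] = -sin(s)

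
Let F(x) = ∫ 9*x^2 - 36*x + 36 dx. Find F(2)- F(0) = 24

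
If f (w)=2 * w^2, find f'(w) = 4*w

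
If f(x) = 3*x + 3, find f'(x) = 3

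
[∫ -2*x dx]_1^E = 1 - exp(2)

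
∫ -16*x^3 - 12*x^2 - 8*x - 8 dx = -4*x^4 - 4*x^3 - 4*x^2 - 8*x + C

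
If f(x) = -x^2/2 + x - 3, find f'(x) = 1 - x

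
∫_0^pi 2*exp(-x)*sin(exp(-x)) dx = -2*cos(1) + 2*cos(exp(-pi))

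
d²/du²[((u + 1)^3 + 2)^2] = 30*u^4 + 120*u^3 + 180*u^2 + 144*u + 54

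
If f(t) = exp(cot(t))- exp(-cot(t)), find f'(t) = -(exp(2/tan(t)) + 1)*exp(-cot(t))/sin(t)^2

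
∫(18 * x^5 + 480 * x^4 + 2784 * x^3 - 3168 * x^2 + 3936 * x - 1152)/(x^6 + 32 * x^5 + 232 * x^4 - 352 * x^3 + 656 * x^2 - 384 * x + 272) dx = 3*log((x^3 + 16*x^2 - 12*x + 16)^2/16 + 1) + C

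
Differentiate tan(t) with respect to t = cos(t)^(-2)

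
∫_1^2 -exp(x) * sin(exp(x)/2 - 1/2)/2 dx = cos((1 - exp(2))/2) - cos((1 - E)/2)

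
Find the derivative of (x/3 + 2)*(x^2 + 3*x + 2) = x^2 + 6*x + 20/3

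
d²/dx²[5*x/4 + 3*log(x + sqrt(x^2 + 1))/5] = (-6*x^3 - 6*x^2*sqrt(x^2 + 1) - 3*x)/(10*x^5 + 10*x^4*sqrt(x^2 + 1) + 20*x^3 + 15*x^2*sqrt(x^2 + 1) + 10*x + 5*sqrt(x^2 + 1))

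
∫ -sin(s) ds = cos(s) + C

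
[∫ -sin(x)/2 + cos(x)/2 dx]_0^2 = -1/2 + cos(2)/2 + sin(2)/2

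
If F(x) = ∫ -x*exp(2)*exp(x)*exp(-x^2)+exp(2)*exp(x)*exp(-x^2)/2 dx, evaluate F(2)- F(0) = 1/2 - exp(2)/2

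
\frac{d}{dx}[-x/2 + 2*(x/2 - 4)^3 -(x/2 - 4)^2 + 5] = 3*x^2/4 - 25*x/2 + 103/2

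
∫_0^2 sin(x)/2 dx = 1/2 - cos(2)/2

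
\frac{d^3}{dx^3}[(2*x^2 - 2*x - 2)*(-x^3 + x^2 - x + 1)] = -120*x^2 + 96*x - 12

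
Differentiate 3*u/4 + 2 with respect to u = 3/4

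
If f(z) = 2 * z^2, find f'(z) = 4*z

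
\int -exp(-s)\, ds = exp(-s) + C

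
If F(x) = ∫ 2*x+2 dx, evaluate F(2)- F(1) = 5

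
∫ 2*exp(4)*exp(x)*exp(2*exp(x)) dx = exp(2*exp(x) + 4) + C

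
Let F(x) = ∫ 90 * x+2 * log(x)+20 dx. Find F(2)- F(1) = 4*log(2) + 153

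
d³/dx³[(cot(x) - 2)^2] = -24*cot(x)^5 + 24*cot(x)^4 - 40*cot(x)^3 + 32*cot(x)^2 - 16*cot(x) + 8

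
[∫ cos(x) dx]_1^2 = -sin(1) + sin(2)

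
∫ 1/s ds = log(3*s) + C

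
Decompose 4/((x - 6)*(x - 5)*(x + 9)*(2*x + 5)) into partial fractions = 32/(3315*(2*x + 5)) - 2/(1365*(x + 9)) - 2/(105*(x - 5)) + 4/(255*(x - 6))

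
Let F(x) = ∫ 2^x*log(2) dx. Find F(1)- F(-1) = 3/2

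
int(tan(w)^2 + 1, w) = tan(w) + C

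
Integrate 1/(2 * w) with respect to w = log(w/2)/2 + C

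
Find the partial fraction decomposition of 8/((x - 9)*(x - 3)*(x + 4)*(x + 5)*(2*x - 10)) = 1/(280*(x + 5)) - 4/(819*(x + 4)) + 1/(168*(x - 3)) - 1/(180*(x - 5)) + 1/(1092*(x - 9))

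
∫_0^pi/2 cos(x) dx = 1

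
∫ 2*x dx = x^2 + C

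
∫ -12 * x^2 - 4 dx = -4*x^3 - 4*x + C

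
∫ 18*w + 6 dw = 9*w^2 + 6*w + C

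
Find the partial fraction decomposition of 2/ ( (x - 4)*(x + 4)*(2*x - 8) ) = 1/(64*(x + 4)) - 1/(64*(x - 4)) + 1/(8*(x - 4)^2)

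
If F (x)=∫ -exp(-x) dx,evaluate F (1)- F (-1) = -E + exp(-1)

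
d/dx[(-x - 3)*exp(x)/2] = -x*exp(x)/2 - 2*exp(x)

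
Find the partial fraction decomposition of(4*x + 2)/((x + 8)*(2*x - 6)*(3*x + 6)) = -5/(66*(x + 8)) + 1/(30*(x + 2)) + 7/(165*(x - 3))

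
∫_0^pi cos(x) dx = 0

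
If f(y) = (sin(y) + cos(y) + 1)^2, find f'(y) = 2*cos(2*y) + 2*sqrt(2)*cos(y + pi/4)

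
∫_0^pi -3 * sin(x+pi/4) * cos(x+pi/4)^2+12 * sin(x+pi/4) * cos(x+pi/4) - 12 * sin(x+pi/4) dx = (-2 - sqrt(2)/2)^3 - (-2 + sqrt(2)/2)^3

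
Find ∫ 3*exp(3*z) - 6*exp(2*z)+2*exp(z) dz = (exp(z) - 1)^3 - exp(z) + C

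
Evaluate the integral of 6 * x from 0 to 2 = 12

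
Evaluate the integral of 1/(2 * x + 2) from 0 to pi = log(1 + pi)/2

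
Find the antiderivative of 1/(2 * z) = log(z)/2 + C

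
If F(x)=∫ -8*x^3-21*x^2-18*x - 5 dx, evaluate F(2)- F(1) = -111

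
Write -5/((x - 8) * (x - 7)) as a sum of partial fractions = 5/(x - 7) - 5/(x - 8)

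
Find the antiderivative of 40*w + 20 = 20*w^2 + 20*w + C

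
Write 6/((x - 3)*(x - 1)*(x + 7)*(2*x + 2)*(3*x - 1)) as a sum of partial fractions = 243/(1408*(3*x - 1)) + 1/(3520*(x + 7)) - 1/(64*(x + 1)) - 3/(64*(x - 1)) + 3/(640*(x - 3))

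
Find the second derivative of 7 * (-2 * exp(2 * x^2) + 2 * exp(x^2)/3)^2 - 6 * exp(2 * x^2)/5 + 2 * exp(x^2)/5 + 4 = 1792*x^2*exp(4*x^2) - 672*x^2*exp(3*x^2) + 1376*x^2*exp(2*x^2)/45 + 8*x^2*exp(x^2)/5 + 224*exp(4*x^2) - 112*exp(3*x^2) + 344*exp(2*x^2)/45 + 4*exp(x^2)/5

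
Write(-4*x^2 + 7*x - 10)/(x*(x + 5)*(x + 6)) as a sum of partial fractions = -98/(3*(x + 6)) + 29/(x + 5) - 1/(3*x)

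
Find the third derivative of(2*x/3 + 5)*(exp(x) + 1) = 2*x*exp(x)/3 + 7*exp(x)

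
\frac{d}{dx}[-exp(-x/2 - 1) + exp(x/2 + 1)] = (exp(x + 2) + 1)*exp(-x/2 - 1)/2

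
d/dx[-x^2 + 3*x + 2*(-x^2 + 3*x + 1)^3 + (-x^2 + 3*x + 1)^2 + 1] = -12*x^5 + 90*x^4 - 188*x^3 + 36*x^2 + 108*x + 27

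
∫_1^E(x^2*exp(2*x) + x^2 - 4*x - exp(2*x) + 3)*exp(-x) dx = (-1 + E)^2*(-exp(-E) + exp(E))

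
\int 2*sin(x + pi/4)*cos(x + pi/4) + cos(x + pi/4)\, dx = sin(2*x)/2 + sin(x + pi/4) + C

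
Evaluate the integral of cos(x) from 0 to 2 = sin(2)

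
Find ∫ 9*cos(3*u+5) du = 3*sin(3*u + 5) + C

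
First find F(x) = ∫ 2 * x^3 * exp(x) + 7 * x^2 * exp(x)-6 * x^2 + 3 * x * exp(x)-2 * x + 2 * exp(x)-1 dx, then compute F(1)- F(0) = -5 + 5*E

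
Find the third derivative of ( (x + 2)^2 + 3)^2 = 24*x + 48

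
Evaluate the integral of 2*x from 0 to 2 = 4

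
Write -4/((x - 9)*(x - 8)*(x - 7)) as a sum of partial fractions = -2/(x - 7) + 4/(x - 8) - 2/(x - 9)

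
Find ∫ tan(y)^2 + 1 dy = tan(y) + C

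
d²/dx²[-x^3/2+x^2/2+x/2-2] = 1 - 3*x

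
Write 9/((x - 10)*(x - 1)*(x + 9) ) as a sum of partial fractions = 9/(190*(x + 9)) - 1/(10*(x - 1)) + 1/(19*(x - 10))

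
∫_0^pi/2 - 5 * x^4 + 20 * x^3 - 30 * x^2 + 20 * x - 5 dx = -1 + (-1 + pi/2)^3*(-pi^2/4 - 1 + pi)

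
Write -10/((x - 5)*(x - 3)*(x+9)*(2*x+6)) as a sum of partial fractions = 5/(1008*(x + 9)) - 5/(288*(x + 3)) + 5/(144*(x - 3)) - 5/(224*(x - 5))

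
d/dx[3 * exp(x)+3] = 3*exp(x)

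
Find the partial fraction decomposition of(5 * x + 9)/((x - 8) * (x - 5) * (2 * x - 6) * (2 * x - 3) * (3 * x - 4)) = 1269/(2200*(3*x - 4)) - 44/(91*(2*x - 3)) + 2/(25*(x - 3)) - 17/(462*(x - 5)) + 49/(7800*(x - 8))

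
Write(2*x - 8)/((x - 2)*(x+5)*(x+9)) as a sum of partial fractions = -13/(22*(x + 9)) + 9/(14*(x + 5)) - 4/(77*(x - 2))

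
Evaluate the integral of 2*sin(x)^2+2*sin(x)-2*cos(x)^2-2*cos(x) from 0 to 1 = -2*sqrt(2)*sin(pi/4 + 1) - sin(2) + 2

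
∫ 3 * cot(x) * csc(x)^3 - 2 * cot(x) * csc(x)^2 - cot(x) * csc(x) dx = (-csc(x)^2 + csc(x) + 1)*csc(x) + C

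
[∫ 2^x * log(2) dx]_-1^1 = 3/2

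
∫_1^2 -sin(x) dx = -cos(1) + cos(2)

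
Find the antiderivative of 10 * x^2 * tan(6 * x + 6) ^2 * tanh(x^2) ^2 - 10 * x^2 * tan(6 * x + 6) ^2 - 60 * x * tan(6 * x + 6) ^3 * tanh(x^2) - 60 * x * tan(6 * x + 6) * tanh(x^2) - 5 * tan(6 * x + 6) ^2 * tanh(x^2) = -5*x*tan(6*x + 6)^2*tanh(x^2) + C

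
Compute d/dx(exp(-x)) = -exp(-x)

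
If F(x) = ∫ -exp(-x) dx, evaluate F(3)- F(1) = -exp(-1) + exp(-3)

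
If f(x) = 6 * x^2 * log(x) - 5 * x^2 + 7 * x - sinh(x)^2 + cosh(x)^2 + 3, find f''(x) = 12*log(x) + 8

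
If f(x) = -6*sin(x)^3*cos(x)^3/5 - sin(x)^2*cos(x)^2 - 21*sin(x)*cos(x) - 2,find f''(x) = -9*(1 - cos(2*x))^2*sin(2*x)/2 - 4*(1 - cos(2*x))^2 - 9*(cos(2*x) + 1)^2*sin(2*x)/10 + 246*sin(2*x)/5 - 18*sin(4*x)/5 - 8*cos(2*x) + 6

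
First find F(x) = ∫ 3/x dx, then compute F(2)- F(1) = 3*log(2)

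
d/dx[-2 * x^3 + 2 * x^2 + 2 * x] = -6*x^2 + 4*x + 2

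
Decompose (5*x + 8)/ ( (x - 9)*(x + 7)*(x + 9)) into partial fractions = -37/(36*(x + 9)) + 27/(32*(x + 7)) + 53/(288*(x - 9))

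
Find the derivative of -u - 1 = -1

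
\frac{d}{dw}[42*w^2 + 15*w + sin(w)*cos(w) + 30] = 84*w + cos(2*w) + 15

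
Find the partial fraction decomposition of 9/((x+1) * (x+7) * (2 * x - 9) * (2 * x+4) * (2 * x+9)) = -2/(175*(2*x + 9)) + 2/(3289*(2*x - 9)) + 3/(2300*(x + 7)) + 9/(650*(x + 2)) - 3/(308*(x + 1))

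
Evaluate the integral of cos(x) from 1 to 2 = -sin(1) + sin(2)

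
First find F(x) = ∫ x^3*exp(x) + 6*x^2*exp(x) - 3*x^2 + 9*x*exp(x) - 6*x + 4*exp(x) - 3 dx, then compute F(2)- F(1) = -8*E - 19 + 27*exp(2)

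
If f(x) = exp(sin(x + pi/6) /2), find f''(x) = -exp(sin(x + pi/6)/2)*sin(x + pi/6)/2 + exp(sin(x + pi/6)/2)*cos(x + pi/6)^2/4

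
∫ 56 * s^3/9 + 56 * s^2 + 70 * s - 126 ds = 14*s^4/9 + 56*s^3/3 + 35*s^2 - 126*s + C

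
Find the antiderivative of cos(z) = sin(z) + C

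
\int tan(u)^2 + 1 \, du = tan(u) + C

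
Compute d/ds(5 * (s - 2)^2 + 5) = 10*s - 20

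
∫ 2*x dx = x^2 + C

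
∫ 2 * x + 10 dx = x^2 + 10*x + C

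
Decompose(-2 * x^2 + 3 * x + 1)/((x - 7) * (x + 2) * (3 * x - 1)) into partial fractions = -4/(35*(3*x - 1)) - 13/(63*(x + 2)) - 19/(45*(x - 7))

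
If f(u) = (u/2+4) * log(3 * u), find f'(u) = (u*log(u) + u + u*log(3) + 8)/(2*u)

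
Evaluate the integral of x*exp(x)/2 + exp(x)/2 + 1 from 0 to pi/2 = pi*(2 + exp(pi/2))/4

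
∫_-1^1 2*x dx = 0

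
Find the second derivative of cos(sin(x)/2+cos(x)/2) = sin(x)*cos(x)*cos(sqrt(2)*sin(x + pi/4)/2)/2 + sqrt(2)*sin(sqrt(2)*sin(x + pi/4)/2)*sin(x + pi/4)/2 - cos(sqrt(2)*sin(x + pi/4)/2)/4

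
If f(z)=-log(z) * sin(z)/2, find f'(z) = -(z*log(z)*cos(z) + sin(z))/(2*z)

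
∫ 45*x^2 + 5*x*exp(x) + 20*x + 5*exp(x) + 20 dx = 5*x*(3*x^2 + 2*x + exp(x) + 4) + C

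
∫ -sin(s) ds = cos(s) + C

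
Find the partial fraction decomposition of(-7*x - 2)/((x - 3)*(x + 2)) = -12/(5*(x + 2)) - 23/(5*(x - 3))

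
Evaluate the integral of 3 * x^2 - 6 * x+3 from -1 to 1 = 8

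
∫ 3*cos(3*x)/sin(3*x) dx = log(sin(3*x)) + C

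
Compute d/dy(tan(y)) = cos(y)^(-2)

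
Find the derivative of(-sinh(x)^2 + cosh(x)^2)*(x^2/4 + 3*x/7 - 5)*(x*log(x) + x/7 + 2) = 3*x^2*log(x)/4 + 5*x^2/14 + 6*x*log(x)/7 + 76*x/49 - 5*log(x) - 34/7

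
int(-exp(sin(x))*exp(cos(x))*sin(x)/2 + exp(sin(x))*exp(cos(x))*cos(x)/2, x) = exp(sqrt(2)*sin(x + pi/4))/2 + C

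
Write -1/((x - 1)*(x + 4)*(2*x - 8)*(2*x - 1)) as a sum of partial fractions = -4/(63*(2*x - 1)) + 1/(720*(x + 4)) + 1/(30*(x - 1)) - 1/(336*(x - 4))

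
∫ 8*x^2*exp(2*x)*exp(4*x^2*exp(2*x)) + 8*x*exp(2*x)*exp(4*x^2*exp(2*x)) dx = exp(4*x^2*exp(2*x)) + C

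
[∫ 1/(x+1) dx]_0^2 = log(3)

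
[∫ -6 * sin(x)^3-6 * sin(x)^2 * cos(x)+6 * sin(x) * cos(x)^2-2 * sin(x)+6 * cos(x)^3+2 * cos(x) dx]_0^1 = -4 + 2*cos(1) + 2*sin(1) + 2*(cos(1) + sin(1))^3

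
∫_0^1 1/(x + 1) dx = log(2)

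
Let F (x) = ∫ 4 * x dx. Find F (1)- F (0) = 2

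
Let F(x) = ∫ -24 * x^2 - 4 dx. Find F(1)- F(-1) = -24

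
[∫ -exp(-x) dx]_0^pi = -1 + exp(-pi)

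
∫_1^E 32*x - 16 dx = -4 + (-2 + 4*E)^2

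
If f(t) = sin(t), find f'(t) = cos(t)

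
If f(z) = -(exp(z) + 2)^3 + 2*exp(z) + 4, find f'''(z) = -27*exp(3*z) - 48*exp(2*z) - 10*exp(z)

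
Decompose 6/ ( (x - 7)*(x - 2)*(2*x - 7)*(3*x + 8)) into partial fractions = -81/(7511*(3*x + 8)) - 16/(259*(2*x - 7)) + 1/(35*(x - 2)) + 6/(1015*(x - 7))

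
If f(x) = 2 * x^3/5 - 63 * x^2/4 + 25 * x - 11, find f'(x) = 6*x^2/5 - 63*x/2 + 25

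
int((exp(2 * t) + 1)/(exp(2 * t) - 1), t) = log(sinh(t)) + C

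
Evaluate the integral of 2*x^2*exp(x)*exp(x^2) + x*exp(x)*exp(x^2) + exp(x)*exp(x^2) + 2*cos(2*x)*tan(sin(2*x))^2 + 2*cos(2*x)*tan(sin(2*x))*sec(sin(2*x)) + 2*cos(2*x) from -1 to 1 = 1 + 2*tan(sin(2)) + exp(2)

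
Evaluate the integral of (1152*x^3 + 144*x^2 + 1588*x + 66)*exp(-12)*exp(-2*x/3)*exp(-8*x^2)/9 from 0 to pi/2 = (-2*pi^2 - 12 - pi/3)*exp(-2*pi^2 - 12 - pi/3) + 12*exp(-12)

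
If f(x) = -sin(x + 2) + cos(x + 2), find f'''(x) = sin(x + 2) + cos(x + 2)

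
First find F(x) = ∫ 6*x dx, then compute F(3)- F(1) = 24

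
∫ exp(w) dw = exp(w) + C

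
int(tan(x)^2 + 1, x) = tan(x) + C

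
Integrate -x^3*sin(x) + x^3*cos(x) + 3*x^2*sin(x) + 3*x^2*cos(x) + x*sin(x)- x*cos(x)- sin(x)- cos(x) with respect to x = sqrt(2)*x*(x^2 - 1)*sin(x + pi/4) + C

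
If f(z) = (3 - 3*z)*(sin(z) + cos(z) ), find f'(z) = 3*z*sin(z) - 3*z*cos(z) - 6*sin(z)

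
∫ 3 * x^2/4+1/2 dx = x^3/4 + x/2 + C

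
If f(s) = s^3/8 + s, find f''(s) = 3*s/4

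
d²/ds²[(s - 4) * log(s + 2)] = (s + 8)/(s^2 + 4*s + 4)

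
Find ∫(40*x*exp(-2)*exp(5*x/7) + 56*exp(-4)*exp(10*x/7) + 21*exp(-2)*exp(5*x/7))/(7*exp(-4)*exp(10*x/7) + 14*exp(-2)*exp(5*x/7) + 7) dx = (8*x - 7)*exp(5*x/7)/(exp(5*x/7) + exp(2)) + C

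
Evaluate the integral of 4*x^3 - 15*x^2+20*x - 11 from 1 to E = (2 + (-1 + E)^2)*(-3*E + 1 + exp(2)) + 2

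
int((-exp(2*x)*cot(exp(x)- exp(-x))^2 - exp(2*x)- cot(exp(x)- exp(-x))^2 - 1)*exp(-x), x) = cot(2*sinh(x)) + C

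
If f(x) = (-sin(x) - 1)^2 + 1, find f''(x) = -2*sin(x) + 2*cos(2*x)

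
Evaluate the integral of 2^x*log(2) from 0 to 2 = 3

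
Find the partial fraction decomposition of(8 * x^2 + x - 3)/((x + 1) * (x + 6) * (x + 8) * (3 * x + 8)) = -1383/(800*(3*x + 8)) - 501/(224*(x + 8)) + 279/(100*(x + 6)) + 4/(175*(x + 1))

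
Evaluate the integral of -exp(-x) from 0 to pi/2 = -1 + exp(-pi/2)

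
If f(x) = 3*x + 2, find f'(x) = 3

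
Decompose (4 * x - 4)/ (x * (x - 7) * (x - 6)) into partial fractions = -10/(3*(x - 6)) + 24/(7*(x - 7)) - 2/(21*x)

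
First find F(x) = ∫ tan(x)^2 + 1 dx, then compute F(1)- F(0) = tan(1)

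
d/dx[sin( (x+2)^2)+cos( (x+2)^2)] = -2*x*sin(x^2 + 4*x + 4) + 2*x*cos(x^2 + 4*x + 4) - 4*sin(x^2 + 4*x + 4) + 4*cos(x^2 + 4*x + 4)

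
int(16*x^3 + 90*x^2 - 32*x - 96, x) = 4*x^4 + 30*x^3 - 16*x^2 - 96*x + C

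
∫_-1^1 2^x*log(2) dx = 3/2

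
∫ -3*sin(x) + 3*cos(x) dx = 3*sqrt(2)*sin(x + pi/4) + C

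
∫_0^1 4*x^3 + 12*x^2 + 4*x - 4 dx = 3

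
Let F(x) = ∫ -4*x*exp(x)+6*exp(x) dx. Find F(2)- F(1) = -6*E + 2*exp(2)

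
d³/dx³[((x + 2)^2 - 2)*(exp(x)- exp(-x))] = (x^2*exp(2*x) + x^2 + 10*x*exp(2*x) - 2*x + 20*exp(2*x) - 4)*exp(-x)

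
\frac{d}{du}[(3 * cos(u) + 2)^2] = -6*(3*cos(u) + 2)*sin(u)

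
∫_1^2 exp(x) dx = -E + exp(2)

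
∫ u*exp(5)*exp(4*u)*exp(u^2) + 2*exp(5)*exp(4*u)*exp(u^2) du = exp((u + 2)^2 + 1)/2 + C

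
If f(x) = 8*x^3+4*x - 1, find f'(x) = 24*x^2 + 4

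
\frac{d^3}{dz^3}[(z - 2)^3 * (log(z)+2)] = (6*z^3*log(z) + 23*z^3 - 12*z^2 - 12*z - 16)/z^3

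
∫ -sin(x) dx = cos(x) + C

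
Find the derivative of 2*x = 2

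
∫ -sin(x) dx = cos(x) + C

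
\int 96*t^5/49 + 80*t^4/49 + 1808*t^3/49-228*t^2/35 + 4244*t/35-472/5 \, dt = 16*t^6/49 + 16*t^5/49 + 452*t^4/49 - 76*t^3/35 + 2122*t^2/35 - 472*t/5 + C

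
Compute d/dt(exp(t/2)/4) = exp(t/2)/8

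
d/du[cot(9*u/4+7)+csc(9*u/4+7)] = -9*cot(9*u/4 + 7)^2/4 - 9*cot(9*u/4 + 7)*csc(9*u/4 + 7)/4 - 9/4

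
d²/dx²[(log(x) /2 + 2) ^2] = (-log(x) - 3)/(2*x^2)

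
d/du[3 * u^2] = 6*u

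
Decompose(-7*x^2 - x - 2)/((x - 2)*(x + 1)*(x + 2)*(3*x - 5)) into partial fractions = 78/(11*(3*x - 5)) + 7/(11*(x + 2)) - 1/(3*(x + 1)) - 8/(3*(x - 2))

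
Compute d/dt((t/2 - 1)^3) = 3*t^2/8 - 3*t/2 + 3/2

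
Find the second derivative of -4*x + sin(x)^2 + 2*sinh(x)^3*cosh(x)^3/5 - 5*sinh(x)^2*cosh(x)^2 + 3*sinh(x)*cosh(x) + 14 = 3*(cosh(2*x) - 1)^2*sinh(2*x)/2 - 20*(cosh(2*x) - 1)^2 + 3*(cosh(2*x) + 1)^2*sinh(2*x)/10 + 2*cos(2*x) + 18*sinh(2*x)/5 + 6*sinh(4*x)/5 - 40*cosh(2*x) + 30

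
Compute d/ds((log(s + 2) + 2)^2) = (2*log(s + 2) + 4)/(s + 2)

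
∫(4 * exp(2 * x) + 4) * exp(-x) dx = 8*sinh(x) + C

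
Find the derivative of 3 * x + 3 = 3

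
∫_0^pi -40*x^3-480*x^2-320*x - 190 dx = 6*(-5*pi - 5)*(pi/3 + 6 + pi^3/3 + 5*pi^2) + 180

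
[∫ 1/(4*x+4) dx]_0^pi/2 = log(1 + pi/2)/4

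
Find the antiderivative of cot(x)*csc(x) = -csc(x) + C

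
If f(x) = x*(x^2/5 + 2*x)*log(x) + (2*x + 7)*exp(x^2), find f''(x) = 8*x^3*exp(x^2) + 28*x^2*exp(x^2) + 12*x*exp(x^2) + 6*x*log(x)/5 + x + 14*exp(x^2) + 4*log(x) + 6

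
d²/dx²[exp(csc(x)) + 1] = (-1 + 2/sin(x)^2 + cos(x)^2/sin(x)^3)*exp(1/sin(x))/sin(x)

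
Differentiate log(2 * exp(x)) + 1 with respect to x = 1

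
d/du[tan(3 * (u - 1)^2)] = 6*u*tan(3*u^2 - 6*u + 3)^2 + 6*u - 6*tan(3*u^2 - 6*u + 3)^2 - 6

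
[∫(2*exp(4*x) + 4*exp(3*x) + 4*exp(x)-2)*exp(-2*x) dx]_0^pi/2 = -4 + (-exp(-pi/2) + 2 + exp(pi/2))^2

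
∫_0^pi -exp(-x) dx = -1 + exp(-pi)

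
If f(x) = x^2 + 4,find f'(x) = 2*x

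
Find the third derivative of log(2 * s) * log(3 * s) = (4*log(s) - 6 + 2*log(2) + 2*log(3))/s^3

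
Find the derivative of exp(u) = exp(u)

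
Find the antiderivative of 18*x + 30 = 9*x^2 + 30*x + C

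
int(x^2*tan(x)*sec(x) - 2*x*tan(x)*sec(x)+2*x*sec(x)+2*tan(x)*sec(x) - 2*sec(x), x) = ((x - 1)^2 + 1)*sec(x) + C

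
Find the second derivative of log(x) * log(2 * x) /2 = (-2*log(x) - log(2) + 2)/(2*x^2)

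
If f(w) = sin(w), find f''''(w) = sin(w)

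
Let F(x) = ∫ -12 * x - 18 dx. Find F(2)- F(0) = -60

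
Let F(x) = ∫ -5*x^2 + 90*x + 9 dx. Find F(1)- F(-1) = 44/3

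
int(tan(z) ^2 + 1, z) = tan(z) + C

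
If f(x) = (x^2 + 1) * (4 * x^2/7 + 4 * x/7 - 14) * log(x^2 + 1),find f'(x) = 16*x^3*log(x^2 + 1)/7 + 8*x^3/7 + 12*x^2*log(x^2 + 1)/7 + 8*x^2/7 - 188*x*log(x^2 + 1)/7 - 28*x + 4*log(x^2 + 1)/7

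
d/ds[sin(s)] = cos(s)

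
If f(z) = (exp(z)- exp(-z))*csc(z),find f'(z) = sqrt(2)*(-exp(2*z)*cos(z + pi/4) + sin(z + pi/4))*exp(-z)/sin(z)^2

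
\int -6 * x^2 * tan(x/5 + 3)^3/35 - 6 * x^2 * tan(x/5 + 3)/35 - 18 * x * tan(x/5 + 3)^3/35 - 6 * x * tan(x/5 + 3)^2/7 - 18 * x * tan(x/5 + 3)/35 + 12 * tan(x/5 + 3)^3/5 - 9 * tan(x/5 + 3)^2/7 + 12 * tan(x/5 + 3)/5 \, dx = (-3*x^2/7 - 9*x/7 + 6)*tan(x/5 + 3)^2 + C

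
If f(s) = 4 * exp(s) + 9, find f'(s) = 4*exp(s)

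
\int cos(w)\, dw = sin(w) + C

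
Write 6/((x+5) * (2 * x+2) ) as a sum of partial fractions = -3/(4*(x + 5)) + 3/(4*(x + 1))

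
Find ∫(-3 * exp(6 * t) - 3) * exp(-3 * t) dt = -2*sinh(3*t) + C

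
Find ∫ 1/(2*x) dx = log(3*x)/2 + C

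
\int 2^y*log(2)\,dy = 2^y + C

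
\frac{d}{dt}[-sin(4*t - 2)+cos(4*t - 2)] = -4*sin(4*t - 2) - 4*cos(4*t - 2)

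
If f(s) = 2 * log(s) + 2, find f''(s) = -2/s^2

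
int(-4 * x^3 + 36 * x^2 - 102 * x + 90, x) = -x^4 + 12*x^3 - 51*x^2 + 90*x + C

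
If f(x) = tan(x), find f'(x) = cos(x)^(-2)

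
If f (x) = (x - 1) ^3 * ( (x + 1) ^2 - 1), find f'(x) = 5*x^4 - 4*x^3 - 9*x^2 + 10*x - 2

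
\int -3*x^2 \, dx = -x^3 + C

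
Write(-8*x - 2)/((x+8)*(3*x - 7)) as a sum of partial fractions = -2/(3*x - 7) - 2/(x + 8)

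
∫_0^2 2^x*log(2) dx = 3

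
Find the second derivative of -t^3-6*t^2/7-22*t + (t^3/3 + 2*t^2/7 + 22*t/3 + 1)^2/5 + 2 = 2*t^4/3 + 16*t^3/21 + 8768*t^2/735 - 6*t/35 + 6308/315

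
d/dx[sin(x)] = cos(x)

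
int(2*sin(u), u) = -2*cos(u) + C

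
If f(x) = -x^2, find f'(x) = -2*x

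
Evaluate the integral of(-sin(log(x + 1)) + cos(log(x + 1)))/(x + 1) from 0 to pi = -1 + sqrt(2)*sin(pi/4 + log(1 + pi))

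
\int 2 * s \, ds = s^2 + C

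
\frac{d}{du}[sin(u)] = cos(u)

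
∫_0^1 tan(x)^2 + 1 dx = tan(1)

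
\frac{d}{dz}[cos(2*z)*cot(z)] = -2*sin(2*z)/tan(z) - cos(2*z)/sin(z)^2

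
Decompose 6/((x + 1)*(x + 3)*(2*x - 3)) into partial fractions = 8/(15*(2*x - 3)) + 1/(3*(x + 3)) - 3/(5*(x + 1))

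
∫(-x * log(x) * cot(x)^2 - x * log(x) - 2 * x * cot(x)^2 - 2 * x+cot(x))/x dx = (log(x) + 2)*cot(x) + C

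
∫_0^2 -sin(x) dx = -1 + cos(2)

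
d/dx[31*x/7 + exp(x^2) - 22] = 2*x*exp(x^2) + 31/7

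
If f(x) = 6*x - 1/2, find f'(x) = 6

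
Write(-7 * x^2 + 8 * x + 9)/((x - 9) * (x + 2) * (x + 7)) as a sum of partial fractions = -39/(8*(x + 7)) + 7/(11*(x + 2)) - 243/(88*(x - 9))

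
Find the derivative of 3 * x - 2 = 3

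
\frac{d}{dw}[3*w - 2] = 3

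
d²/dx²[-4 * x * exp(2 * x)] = -16*x*exp(2*x) - 16*exp(2*x)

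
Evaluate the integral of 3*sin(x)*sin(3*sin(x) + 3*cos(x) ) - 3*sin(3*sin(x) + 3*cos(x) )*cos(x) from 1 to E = cos(3*cos(E) + 3*sin(E)) - cos(3*cos(1) + 3*sin(1))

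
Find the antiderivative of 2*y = y^2 + C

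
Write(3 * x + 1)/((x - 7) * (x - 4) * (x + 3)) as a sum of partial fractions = -4/(35*(x + 3)) - 13/(21*(x - 4)) + 11/(15*(x - 7))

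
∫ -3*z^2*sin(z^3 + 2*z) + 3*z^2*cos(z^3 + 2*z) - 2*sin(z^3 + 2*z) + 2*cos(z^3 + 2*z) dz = sin(z*(z^2 + 2)) + cos(z*(z^2 + 2)) + C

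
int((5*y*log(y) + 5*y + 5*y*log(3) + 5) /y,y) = 5*(y + 1)*log(3*y) + C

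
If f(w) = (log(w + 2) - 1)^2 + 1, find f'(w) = (2*log(w + 2) - 2)/(w + 2)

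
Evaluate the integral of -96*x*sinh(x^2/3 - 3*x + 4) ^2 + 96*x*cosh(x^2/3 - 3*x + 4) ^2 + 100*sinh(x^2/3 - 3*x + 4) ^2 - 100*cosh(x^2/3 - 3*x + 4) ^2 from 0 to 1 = -52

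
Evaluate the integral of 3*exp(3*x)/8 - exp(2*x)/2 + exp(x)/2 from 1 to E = -exp(2*E)/4 - exp(3)/8 - E/2 + exp(2)/4 + exp(E)/2 + exp(3*E)/8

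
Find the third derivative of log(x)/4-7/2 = 1/(2*x^3)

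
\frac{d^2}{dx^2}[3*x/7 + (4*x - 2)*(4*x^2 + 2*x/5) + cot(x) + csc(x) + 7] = 96*x - 64/5 - 1/sin(x) + 2*cos(x)/sin(x)^3 + 2/sin(x)^3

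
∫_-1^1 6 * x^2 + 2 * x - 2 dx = 0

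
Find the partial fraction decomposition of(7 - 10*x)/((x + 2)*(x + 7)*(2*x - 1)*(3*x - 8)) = -531/(5278*(3*x - 8)) - 16/(975*(2*x - 1)) - 77/(2175*(x + 7)) + 27/(350*(x + 2))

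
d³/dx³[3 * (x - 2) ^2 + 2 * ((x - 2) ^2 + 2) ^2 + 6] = 48*x - 96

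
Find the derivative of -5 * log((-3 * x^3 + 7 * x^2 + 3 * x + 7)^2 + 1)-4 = (-270*x^5 + 1050*x^4 - 620*x^3 - 1070*x - 210)/(9*x^6 - 42*x^5 + 31*x^4 + 107*x^2 + 42*x + 50)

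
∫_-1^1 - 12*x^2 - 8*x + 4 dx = 0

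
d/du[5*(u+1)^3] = 15*u^2 + 30*u + 15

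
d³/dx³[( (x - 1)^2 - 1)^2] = 24*x - 24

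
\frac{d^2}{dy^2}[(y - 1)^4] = 12*y^2 - 24*y + 12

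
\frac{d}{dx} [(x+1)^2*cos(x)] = -x^2*sin(x) - 2*x*sin(x) + 2*x*cos(x) - sin(x) + 2*cos(x)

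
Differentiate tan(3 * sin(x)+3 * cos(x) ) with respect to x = 3*sqrt(2)*cos(x + pi/4)/cos(3*sqrt(2)*sin(x + pi/4))^2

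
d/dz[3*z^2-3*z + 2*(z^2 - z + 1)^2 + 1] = 8*z^3 - 12*z^2 + 18*z - 7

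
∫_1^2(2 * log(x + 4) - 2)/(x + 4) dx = -(-1 + log(5))^2 + (-1 + log(6))^2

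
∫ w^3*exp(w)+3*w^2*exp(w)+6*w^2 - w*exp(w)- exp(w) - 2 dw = w*(w^2 - 1)*(exp(w) + 2) + C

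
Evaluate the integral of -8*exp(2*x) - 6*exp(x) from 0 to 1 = -4*exp(2) - 6*E + 10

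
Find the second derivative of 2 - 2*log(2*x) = 2/x^2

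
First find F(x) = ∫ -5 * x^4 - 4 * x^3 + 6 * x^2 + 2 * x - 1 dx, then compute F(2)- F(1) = -30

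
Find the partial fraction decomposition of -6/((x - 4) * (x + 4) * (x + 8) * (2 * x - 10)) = 1/(208*(x + 8)) - 1/(96*(x + 4)) + 1/(32*(x - 4)) - 1/(39*(x - 5))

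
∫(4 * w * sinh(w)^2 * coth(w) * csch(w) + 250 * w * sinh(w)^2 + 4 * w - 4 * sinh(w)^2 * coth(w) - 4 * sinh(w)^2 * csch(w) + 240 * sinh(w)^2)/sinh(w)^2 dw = -4*w*(coth(w) + csch(w)) - 10*w + 125*(w + 1)^2 + C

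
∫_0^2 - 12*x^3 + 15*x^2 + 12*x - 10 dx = -4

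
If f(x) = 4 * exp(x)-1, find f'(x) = 4*exp(x)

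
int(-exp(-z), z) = exp(-z) + C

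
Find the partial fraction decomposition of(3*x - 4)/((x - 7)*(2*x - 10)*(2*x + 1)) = -1/(15*(2*x + 1)) - 1/(4*(x - 5)) + 17/(60*(x - 7))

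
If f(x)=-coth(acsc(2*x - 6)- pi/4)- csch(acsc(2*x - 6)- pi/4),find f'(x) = -2*(cosh(acsc(2*(x - 3)) - pi/4) + 1)/(sqrt((4*x^2 - 24*x + 35)/(x^2 - 6*x + 9))*(x - 3)^2*(cosh(2*acsc(2*(x - 3)) - pi/2) - 1))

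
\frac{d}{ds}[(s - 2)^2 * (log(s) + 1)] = (2*s^2*log(s) + 3*s^2 - 4*s*log(s) - 8*s + 4)/s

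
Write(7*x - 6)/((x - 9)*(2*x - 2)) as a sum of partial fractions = -1/(16*(x - 1)) + 57/(16*(x - 9))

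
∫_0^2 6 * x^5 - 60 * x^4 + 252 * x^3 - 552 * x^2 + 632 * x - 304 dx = -128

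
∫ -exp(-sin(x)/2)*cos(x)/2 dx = exp(-sin(x)/2) + C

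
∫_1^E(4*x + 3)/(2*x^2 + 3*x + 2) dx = -log(7) + log(2 + 3*E + 2*exp(2))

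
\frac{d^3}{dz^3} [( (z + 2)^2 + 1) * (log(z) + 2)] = (2*z^2 - 4*z + 10)/z^3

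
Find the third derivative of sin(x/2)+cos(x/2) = sin(x/2)/8 - cos(x/2)/8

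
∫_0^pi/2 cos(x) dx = 1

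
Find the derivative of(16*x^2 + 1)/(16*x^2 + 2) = 8*x/(64*x^4 + 16*x^2 + 1)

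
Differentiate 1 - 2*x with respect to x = -2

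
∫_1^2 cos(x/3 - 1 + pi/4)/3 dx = -cos(2/3 + pi/4) + cos(1/3 + pi/4)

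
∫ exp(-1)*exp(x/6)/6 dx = exp(x/6 - 1) + C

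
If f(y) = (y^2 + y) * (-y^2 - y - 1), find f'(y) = -4*y^3 - 6*y^2 - 4*y - 1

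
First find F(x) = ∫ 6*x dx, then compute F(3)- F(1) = 24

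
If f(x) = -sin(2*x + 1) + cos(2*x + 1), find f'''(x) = 8*sin(2*x + 1) + 8*cos(2*x + 1)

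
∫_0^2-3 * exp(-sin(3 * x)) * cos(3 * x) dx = -1 + exp(-sin(6))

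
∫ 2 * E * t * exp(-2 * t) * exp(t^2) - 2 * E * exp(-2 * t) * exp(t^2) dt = exp((t - 1)^2) + C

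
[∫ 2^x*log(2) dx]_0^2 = 3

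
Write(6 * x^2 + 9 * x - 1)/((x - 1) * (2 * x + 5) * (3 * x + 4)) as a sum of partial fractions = 3/(7*(3*x + 4)) + 8/(7*(2*x + 5)) + 2/(7*(x - 1))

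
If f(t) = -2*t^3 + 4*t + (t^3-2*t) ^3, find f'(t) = 9*t^8 - 42*t^6 + 60*t^4 - 30*t^2 + 4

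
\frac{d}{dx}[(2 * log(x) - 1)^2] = (8*log(x) - 4)/x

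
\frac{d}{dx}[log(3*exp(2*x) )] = 2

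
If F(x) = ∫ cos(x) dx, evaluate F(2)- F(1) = -sin(1) + sin(2)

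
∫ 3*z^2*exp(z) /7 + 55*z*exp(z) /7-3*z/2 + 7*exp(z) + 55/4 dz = z*(3*z + 49)*exp(z)/7 - (z - 16)*(3*z - 7)/4 + C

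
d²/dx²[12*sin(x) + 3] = -12*sin(x)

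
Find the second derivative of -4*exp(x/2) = -exp(x/2)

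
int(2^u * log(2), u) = 2^u + C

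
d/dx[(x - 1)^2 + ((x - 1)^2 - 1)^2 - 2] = 4*x^3 - 12*x^2 + 10*x - 2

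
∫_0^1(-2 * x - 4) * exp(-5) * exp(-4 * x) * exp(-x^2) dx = -exp(-5) + exp(-10)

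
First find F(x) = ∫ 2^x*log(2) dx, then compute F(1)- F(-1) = 3/2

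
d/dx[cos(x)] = -sin(x)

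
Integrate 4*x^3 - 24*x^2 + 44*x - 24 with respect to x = x^4 - 8*x^3 + 22*x^2 - 24*x + C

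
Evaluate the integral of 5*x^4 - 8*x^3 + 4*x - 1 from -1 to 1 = 0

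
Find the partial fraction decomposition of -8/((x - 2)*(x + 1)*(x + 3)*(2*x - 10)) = 1/(20*(x + 3)) - 1/(9*(x + 1)) + 4/(45*(x - 2)) - 1/(36*(x - 5))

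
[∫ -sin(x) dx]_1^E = cos(E) - cos(1)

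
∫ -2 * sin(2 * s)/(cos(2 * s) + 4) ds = log(cos(2*s) + 4) + C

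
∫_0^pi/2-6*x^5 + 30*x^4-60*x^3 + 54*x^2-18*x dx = -1 - 2*(-1 + pi/2)^3 - (-1 + pi/2)^6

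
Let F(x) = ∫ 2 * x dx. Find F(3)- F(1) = 8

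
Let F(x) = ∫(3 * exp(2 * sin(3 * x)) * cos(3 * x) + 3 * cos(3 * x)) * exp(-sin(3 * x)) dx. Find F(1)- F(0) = -exp(-sin(3)) + exp(sin(3))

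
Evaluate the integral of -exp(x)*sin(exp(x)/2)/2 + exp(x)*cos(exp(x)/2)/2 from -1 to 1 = sqrt(2)*(-sin((2*exp(-1) + pi)/4) + sin((pi + 2*E)/4))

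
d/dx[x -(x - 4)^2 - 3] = 9 - 2*x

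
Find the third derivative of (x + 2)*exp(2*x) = 8*x*exp(2*x) + 28*exp(2*x)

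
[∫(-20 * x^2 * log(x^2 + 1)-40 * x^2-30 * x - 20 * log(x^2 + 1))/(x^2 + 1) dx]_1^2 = -55*log(5) + 35*log(2)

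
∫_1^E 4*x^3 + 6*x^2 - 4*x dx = -9 + (1 + (-1 + E)^2)*(2 + E)^2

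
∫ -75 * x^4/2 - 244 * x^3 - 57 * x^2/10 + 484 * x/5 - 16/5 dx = -15*x^5/2 - 61*x^4 - 19*x^3/10 + 242*x^2/5 - 16*x/5 + C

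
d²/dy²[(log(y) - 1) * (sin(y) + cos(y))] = sqrt(2)*(-y^2*log(y)*sin(y + pi/4) + y^2*sin(y + pi/4) + 2*y*cos(y + pi/4) - sin(y + pi/4))/y^2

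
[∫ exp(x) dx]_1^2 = -E + exp(2)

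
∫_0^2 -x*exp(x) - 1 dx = -exp(2) - 3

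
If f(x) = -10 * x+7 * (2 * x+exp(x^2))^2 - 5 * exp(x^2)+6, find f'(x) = 56*x^2*exp(x^2) + 28*x*exp(2*x^2) - 10*x*exp(x^2) + 56*x + 28*exp(x^2) - 10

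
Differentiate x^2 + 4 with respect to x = 2*x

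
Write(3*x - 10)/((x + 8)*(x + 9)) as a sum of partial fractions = 37/(x + 9) - 34/(x + 8)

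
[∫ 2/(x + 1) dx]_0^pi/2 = 2*log(1 + pi/2)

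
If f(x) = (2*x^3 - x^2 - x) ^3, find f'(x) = 72*x^8 - 96*x^7 - 42*x^6 + 66*x^5 + 15*x^4 - 12*x^3 - 3*x^2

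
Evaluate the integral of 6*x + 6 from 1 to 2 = 15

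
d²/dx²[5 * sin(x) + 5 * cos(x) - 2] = -5*sin(x) - 5*cos(x)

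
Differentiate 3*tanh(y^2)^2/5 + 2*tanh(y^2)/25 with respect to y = 4*y*(15*sinh(y^2)/cosh(y^2) + 1)/(25*cosh(y^2)^2)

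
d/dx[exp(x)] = exp(x)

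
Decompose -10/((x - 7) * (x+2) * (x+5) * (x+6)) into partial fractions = 5/(26*(x + 6)) - 5/(18*(x + 5)) + 5/(54*(x + 2)) - 5/(702*(x - 7))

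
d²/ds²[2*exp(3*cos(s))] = 6*(3*sin(s)^2 - cos(s))*exp(3*cos(s))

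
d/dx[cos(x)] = -sin(x)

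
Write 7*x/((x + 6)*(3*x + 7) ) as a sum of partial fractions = -49/(11*(3*x + 7)) + 42/(11*(x + 6))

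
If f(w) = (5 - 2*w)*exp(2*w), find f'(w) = -4*w*exp(2*w) + 8*exp(2*w)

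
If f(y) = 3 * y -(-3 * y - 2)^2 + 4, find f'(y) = -18*y - 9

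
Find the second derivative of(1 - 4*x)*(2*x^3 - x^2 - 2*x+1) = -96*x^2 + 36*x + 14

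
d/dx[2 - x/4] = -1/4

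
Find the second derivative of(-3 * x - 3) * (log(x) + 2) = (3 - 3*x)/x^2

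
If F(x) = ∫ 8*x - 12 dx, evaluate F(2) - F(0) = -8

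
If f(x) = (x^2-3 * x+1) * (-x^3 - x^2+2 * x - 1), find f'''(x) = -60*x^2 + 48*x + 24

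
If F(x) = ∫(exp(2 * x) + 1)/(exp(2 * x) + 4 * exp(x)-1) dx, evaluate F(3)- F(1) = -log(-exp(-1) + E + 4) + log(-exp(-3) + 4 + exp(3))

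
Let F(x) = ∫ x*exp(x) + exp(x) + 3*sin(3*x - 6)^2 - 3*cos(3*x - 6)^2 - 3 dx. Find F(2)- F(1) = -3 - E - sin(6)/2 + 2*exp(2)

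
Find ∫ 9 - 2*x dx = -x^2 + 9*x + C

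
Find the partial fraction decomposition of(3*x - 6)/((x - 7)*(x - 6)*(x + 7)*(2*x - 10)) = 9/(1456*(x + 7)) + 3/(16*(x - 5)) - 6/(13*(x - 6)) + 15/(56*(x - 7))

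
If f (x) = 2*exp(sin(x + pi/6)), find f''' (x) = (-sqrt(3)*sin(x)*cos(x) - 6*sin(x + pi/6) + cos(x)^2 - 3/2)*exp(sqrt(3)*sin(x)/2)*exp(cos(x)/2)*cos(x + pi/6)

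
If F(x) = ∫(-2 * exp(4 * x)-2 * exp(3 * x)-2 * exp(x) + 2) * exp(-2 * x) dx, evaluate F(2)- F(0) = -(-exp(-2) + exp(2))^2 - 2*exp(2) + 2*exp(-2)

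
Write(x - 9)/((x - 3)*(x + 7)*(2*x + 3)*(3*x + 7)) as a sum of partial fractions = -153/(560*(3*x + 7)) + 28/(165*(2*x + 3)) + 4/(385*(x + 7)) - 1/(240*(x - 3))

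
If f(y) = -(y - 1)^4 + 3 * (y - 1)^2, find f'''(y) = 24 - 24*y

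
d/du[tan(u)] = cos(u)^(-2)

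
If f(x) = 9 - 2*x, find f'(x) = -2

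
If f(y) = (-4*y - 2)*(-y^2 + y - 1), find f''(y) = 24*y - 4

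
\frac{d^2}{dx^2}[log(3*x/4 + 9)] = -1/(x^2 + 24*x + 144)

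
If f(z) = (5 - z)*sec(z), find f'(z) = -z*tan(z)*sec(z) + 5*tan(z)*sec(z) - sec(z)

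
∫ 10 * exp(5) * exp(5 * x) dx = 2*exp(5*x + 5) + C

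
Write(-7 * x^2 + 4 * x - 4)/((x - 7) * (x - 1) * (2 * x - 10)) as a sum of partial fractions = -7/(48*(x - 1)) + 159/(16*(x - 5)) - 319/(24*(x - 7))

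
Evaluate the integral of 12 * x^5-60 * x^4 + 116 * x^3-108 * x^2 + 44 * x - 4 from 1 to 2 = -1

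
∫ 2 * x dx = x^2 + C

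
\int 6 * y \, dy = 3*y^2 + C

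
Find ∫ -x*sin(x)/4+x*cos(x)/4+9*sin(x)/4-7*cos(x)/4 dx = sqrt(2)*(x - 8)*sin(x + pi/4)/4 + C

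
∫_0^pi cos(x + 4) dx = -2*sin(4)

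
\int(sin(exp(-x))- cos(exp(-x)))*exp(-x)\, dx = sqrt(2)*sin(pi/4 + exp(-x)) + C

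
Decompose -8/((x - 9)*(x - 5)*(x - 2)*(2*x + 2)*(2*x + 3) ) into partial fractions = -64/(1911*(2*x + 3)) + 1/(45*(x + 1)) - 4/(441*(x - 2)) + 1/(234*(x - 5)) - 1/(1470*(x - 9))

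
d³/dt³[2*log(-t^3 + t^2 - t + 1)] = (12*t^6 - 24*t^5 + 12*t^4 + 64*t^3 - 60*t^2 + 24*t + 4)/(t^9 - 3*t^8 + 6*t^7 - 10*t^6 + 12*t^5 - 12*t^4 + 10*t^3 - 6*t^2 + 3*t - 1)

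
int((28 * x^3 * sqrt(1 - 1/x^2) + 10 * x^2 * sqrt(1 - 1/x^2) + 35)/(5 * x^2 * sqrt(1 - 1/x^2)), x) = 14*x^2/5 + 2*x + 7*asec(x) + C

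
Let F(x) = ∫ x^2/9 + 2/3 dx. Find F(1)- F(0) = 19/27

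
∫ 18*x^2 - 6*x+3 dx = 6*x^3 - 3*x^2 + 3*x + C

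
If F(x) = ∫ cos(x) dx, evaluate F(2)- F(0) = sin(2)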